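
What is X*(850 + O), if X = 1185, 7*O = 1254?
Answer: 8536740/7 ≈ 1.2195e+6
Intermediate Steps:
O = 1254/7 (O = (⅐)*1254 = 1254/7 ≈ 179.14)
X*(850 + O) = 1185*(850 + 1254/7) = 1185*(7204/7) = 8536740/7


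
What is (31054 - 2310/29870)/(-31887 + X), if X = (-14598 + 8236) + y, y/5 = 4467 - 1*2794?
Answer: -92758067/89263508 ≈ -1.0391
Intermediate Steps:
y = 8365 (y = 5*(4467 - 1*2794) = 5*(4467 - 2794) = 5*1673 = 8365)
X = 2003 (X = (-14598 + 8236) + 8365 = -6362 + 8365 = 2003)
(31054 - 2310/29870)/(-31887 + X) = (31054 - 2310/29870)/(-31887 + 2003) = (31054 - 2310*1/29870)/(-29884) = (31054 - 231/2987)*(-1/29884) = (92758067/2987)*(-1/29884) = -92758067/89263508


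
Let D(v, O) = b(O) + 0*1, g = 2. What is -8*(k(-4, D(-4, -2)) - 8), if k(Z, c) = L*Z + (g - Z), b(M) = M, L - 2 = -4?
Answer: -48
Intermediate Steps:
L = -2 (L = 2 - 4 = -2)
D(v, O) = O (D(v, O) = O + 0*1 = O + 0 = O)
k(Z, c) = 2 - 3*Z (k(Z, c) = -2*Z + (2 - Z) = 2 - 3*Z)
-8*(k(-4, D(-4, -2)) - 8) = -8*((2 - 3*(-4)) - 8) = -8*((2 + 12) - 8) = -8*(14 - 8) = -8*6 = -48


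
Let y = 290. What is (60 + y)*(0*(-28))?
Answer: 0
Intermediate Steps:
(60 + y)*(0*(-28)) = (60 + 290)*(0*(-28)) = 350*0 = 0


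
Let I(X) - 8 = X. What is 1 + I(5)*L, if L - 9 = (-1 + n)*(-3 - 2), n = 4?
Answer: -77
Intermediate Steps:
I(X) = 8 + X
L = -6 (L = 9 + (-1 + 4)*(-3 - 2) = 9 + 3*(-5) = 9 - 15 = -6)
1 + I(5)*L = 1 + (8 + 5)*(-6) = 1 + 13*(-6) = 1 - 78 = -77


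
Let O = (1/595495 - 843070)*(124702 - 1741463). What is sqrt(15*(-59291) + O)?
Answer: 3*sqrt(53706012160472886561770)/595495 ≈ 1.1675e+6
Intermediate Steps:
O = 811685110413686889/595495 (O = (1/595495 - 843070)*(-1616761) = -502043969649/595495*(-1616761) = 811685110413686889/595495 ≈ 1.3630e+12)
sqrt(15*(-59291) + O) = sqrt(15*(-59291) + 811685110413686889/595495) = sqrt(-889365 + 811685110413686889/595495) = sqrt(811684580801276214/595495) = 3*sqrt(53706012160472886561770)/595495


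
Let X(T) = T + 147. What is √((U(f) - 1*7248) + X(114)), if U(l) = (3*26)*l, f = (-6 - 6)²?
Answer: √4245 ≈ 65.154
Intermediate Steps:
f = 144 (f = (-12)² = 144)
U(l) = 78*l
X(T) = 147 + T
√((U(f) - 1*7248) + X(114)) = √((78*144 - 1*7248) + (147 + 114)) = √((11232 - 7248) + 261) = √(3984 + 261) = √4245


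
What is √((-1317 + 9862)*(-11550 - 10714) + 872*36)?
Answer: 2*I*√47553622 ≈ 13792.0*I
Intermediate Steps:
√((-1317 + 9862)*(-11550 - 10714) + 872*36) = √(8545*(-22264) + 31392) = √(-190245880 + 31392) = √(-190214488) = 2*I*√47553622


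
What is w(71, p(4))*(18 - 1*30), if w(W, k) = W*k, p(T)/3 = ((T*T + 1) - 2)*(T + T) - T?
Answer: -296496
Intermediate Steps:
p(T) = -3*T + 6*T*(-1 + T²) (p(T) = 3*(((T*T + 1) - 2)*(T + T) - T) = 3*(((T² + 1) - 2)*(2*T) - T) = 3*(((1 + T²) - 2)*(2*T) - T) = 3*((-1 + T²)*(2*T) - T) = 3*(2*T*(-1 + T²) - T) = 3*(-T + 2*T*(-1 + T²)) = -3*T + 6*T*(-1 + T²))
w(71, p(4))*(18 - 1*30) = (71*(-9*4 + 6*4³))*(18 - 1*30) = (71*(-36 + 6*64))*(18 - 30) = (71*(-36 + 384))*(-12) = (71*348)*(-12) = 24708*(-12) = -296496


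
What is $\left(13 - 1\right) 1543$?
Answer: $18516$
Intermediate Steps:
$\left(13 - 1\right) 1543 = 12 \cdot 1543 = 18516$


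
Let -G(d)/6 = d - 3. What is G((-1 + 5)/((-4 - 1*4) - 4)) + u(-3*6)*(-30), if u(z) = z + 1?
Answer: 530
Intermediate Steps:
G(d) = 18 - 6*d (G(d) = -6*(d - 3) = -6*(-3 + d) = 18 - 6*d)
u(z) = 1 + z
G((-1 + 5)/((-4 - 1*4) - 4)) + u(-3*6)*(-30) = (18 - 6*(-1 + 5)/((-4 - 1*4) - 4)) + (1 - 3*6)*(-30) = (18 - 24/((-4 - 4) - 4)) + (1 - 18)*(-30) = (18 - 24/(-8 - 4)) - 17*(-30) = (18 - 24/(-12)) + 510 = (18 - 24*(-1)/12) + 510 = (18 - 6*(-1/3)) + 510 = (18 + 2) + 510 = 20 + 510 = 530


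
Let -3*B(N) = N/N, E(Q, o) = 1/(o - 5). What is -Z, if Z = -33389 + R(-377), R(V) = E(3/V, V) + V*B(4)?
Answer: 38119783/1146 ≈ 33263.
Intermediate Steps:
E(Q, o) = 1/(-5 + o)
B(N) = -1/3 (B(N) = -N/(3*N) = -1/3*1 = -1/3)
R(V) = 1/(-5 + V) - V/3 (R(V) = 1/(-5 + V) + V*(-1/3) = 1/(-5 + V) - V/3)
Z = -38119783/1146 (Z = -33389 + (3 - 1*(-377)*(-5 - 377))/(3*(-5 - 377)) = -33389 + (1/3)*(3 - 1*(-377)*(-382))/(-382) = -33389 + (1/3)*(-1/382)*(3 - 144014) = -33389 + (1/3)*(-1/382)*(-144011) = -33389 + 144011/1146 = -38119783/1146 ≈ -33263.)
-Z = -1*(-38119783/1146) = 38119783/1146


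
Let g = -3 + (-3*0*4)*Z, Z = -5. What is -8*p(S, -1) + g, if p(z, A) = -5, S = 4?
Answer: 37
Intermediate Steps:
g = -3 (g = -3 + (-3*0*4)*(-5) = -3 + (0*4)*(-5) = -3 + 0*(-5) = -3 + 0 = -3)
-8*p(S, -1) + g = -8*(-5) - 3 = 40 - 3 = 37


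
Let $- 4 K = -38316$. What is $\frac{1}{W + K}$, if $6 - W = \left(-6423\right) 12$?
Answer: $\frac{1}{86661} \approx 1.1539 \cdot 10^{-5}$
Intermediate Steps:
$W = 77082$ ($W = 6 - \left(-6423\right) 12 = 6 - -77076 = 6 + 77076 = 77082$)
$K = 9579$ ($K = \left(- \frac{1}{4}\right) \left(-38316\right) = 9579$)
$\frac{1}{W + K} = \frac{1}{77082 + 9579} = \frac{1}{86661}$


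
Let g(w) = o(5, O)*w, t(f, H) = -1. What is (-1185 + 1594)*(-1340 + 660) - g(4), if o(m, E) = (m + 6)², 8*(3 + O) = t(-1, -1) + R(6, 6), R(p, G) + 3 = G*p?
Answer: -278604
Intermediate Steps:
R(p, G) = -3 + G*p
O = 1 (O = -3 + (-1 + (-3 + 6*6))/8 = -3 + (-1 + (-3 + 36))/8 = -3 + (-1 + 33)/8 = -3 + (⅛)*32 = -3 + 4 = 1)
o(m, E) = (6 + m)²
g(w) = 121*w (g(w) = (6 + 5)²*w = 11²*w = 121*w)
(-1185 + 1594)*(-1340 + 660) - g(4) = (-1185 + 1594)*(-1340 + 660) - 121*4 = 409*(-680) - 1*484 = -278120 - 484 = -278604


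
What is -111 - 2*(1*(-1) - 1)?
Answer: -107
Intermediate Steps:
-111 - 2*(1*(-1) - 1) = -111 - 2*(-1 - 1) = -111 - 2*(-2) = -111 + 4 = -107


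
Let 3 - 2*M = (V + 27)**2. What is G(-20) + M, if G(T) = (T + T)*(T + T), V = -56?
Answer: 1181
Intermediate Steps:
G(T) = 4*T**2 (G(T) = (2*T)*(2*T) = 4*T**2)
M = -419 (M = 3/2 - (-56 + 27)**2/2 = 3/2 - 1/2*(-29)**2 = 3/2 - 1/2*841 = 3/2 - 841/2 = -419)
G(-20) + M = 4*(-20)**2 - 419 = 4*400 - 419 = 1600 - 419 = 1181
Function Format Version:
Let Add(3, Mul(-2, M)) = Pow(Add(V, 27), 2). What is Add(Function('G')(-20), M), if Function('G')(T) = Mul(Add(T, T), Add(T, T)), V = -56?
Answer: 1181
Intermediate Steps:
Function('G')(T) = Mul(4, Pow(T, 2)) (Function('G')(T) = Mul(Mul(2, T), Mul(2, T)) = Mul(4, Pow(T, 2)))
M = -419 (M = Add(Rational(3, 2), Mul(Rational(-1, 2), Pow(Add(-56, 27), 2))) = Add(Rational(3, 2), Mul(Rational(-1, 2), Pow(-29, 2))) = Add(Rational(3, 2), Mul(Rational(-1, 2), 841)) = Add(Rational(3, 2), Rational(-841, 2)) = -419)
Add(Function('G')(-20), M) = Add(Mul(4, Pow(-20, 2)), -419) = Add(Mul(4, 400), -419) = Add(1600, -419) = 1181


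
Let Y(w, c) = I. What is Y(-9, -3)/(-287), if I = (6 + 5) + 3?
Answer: -2/41 ≈ -0.048781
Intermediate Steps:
I = 14 (I = 11 + 3 = 14)
Y(w, c) = 14
Y(-9, -3)/(-287) = 14/(-287) = -1/287*14 = -2/41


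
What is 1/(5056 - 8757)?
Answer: -1/3701 ≈ -0.00027020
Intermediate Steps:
1/(5056 - 8757) = 1/(-3701) = -1/3701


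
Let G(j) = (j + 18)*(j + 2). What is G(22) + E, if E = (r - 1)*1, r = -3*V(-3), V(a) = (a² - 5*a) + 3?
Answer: 878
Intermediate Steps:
G(j) = (2 + j)*(18 + j) (G(j) = (18 + j)*(2 + j) = (2 + j)*(18 + j))
V(a) = 3 + a² - 5*a
r = -81 (r = -3*(3 + (-3)² - 5*(-3)) = -3*(3 + 9 + 15) = -3*27 = -81)
E = -82 (E = (-81 - 1)*1 = -82*1 = -82)
G(22) + E = (36 + 22² + 20*22) - 82 = (36 + 484 + 440) - 82 = 960 - 82 = 878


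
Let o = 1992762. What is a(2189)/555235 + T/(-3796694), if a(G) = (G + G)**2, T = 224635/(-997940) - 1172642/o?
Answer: 49391174819738600224241/1430785973390877413640 ≈ 34.520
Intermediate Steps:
T = -161787044935/198865691028 (T = 224635/(-997940) - 1172642/1992762 = 224635*(-1/997940) - 1172642*1/1992762 = -44927/199588 - 586321/996381 = -161787044935/198865691028 ≈ -0.81355)
a(G) = 4*G**2 (a(G) = (2*G)**2 = 4*G**2)
a(2189)/555235 + T/(-3796694) = (4*2189**2)/555235 - 161787044935/198865691028/(-3796694) = (4*4791721)*(1/555235) - 161787044935/198865691028*(-1/3796694) = 19166884*(1/555235) + 161787044935/755032175931861432 = 19166884/555235 + 161787044935/755032175931861432 = 49391174819738600224241/1430785973390877413640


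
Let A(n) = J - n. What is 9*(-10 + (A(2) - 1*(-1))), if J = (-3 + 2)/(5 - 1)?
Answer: -405/4 ≈ -101.25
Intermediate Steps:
J = -¼ (J = -1/4 = -1*¼ = -¼ ≈ -0.25000)
A(n) = -¼ - n
9*(-10 + (A(2) - 1*(-1))) = 9*(-10 + ((-¼ - 1*2) - 1*(-1))) = 9*(-10 + ((-¼ - 2) + 1)) = 9*(-10 + (-9/4 + 1)) = 9*(-10 - 5/4) = 9*(-45/4) = -405/4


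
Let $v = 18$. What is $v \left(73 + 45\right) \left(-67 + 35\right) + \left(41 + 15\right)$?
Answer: $-67912$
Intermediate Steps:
$v \left(73 + 45\right) \left(-67 + 35\right) + \left(41 + 15\right) = 18 \left(73 + 45\right) \left(-67 + 35\right) + \left(41 + 15\right) = 18 \cdot 118 \left(-32\right) + 56 = 18 \left(-3776\right) + 56 = -67968 + 56 = -67912$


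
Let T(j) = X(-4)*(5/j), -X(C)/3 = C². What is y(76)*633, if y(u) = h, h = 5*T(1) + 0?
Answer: -759600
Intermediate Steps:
X(C) = -3*C²
T(j) = -240/j (T(j) = (-3*(-4)²)*(5/j) = (-3*16)*(5/j) = -240/j)
h = -1200 (h = 5*(-240/1) + 0 = 5*(-240*1) + 0 = 5*(-240) + 0 = -1200 + 0 = -1200)
y(u) = -1200
y(76)*633 = -1200*633 = -759600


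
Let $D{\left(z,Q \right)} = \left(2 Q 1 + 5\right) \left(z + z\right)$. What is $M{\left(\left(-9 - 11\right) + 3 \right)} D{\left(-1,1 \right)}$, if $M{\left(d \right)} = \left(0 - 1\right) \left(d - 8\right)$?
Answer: $-350$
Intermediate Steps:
$D{\left(z,Q \right)} = 2 z \left(5 + 2 Q\right)$ ($D{\left(z,Q \right)} = \left(2 Q + 5\right) 2 z = \left(5 + 2 Q\right) 2 z = 2 z \left(5 + 2 Q\right)$)
$M{\left(d \right)} = 8 - d$ ($M{\left(d \right)} = - (-8 + d) = 8 - d$)
$M{\left(\left(-9 - 11\right) + 3 \right)} D{\left(-1,1 \right)} = \left(8 - \left(\left(-9 - 11\right) + 3\right)\right) 2 \left(-1\right) \left(5 + 2 \cdot 1\right) = \left(8 - \left(-20 + 3\right)\right) 2 \left(-1\right) \left(5 + 2\right) = \left(8 - -17\right) 2 \left(-1\right) 7 = \left(8 + 17\right) \left(-14\right) = 25 \left(-14\right) = -350$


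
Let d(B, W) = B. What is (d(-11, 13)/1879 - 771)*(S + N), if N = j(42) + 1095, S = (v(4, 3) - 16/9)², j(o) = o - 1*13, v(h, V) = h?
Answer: -132476751680/152199 ≈ -8.7042e+5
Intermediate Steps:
j(o) = -13 + o (j(o) = o - 13 = -13 + o)
S = 400/81 (S = (4 - 16/9)² = (20/9)² = 400/81 ≈ 4.9383)
N = 1124 (N = (-13 + 42) + 1095 = 29 + 1095 = 1124)
(d(-11, 13)/1879 - 771)*(S + N) = (-11/1879 - 771)*(400/81 + 1124) = (-11*1/1879 - 771)*(91444/81) = (-11/1879 - 771)*(91444/81) = -1448720/1879*91444/81 = -132476751680/152199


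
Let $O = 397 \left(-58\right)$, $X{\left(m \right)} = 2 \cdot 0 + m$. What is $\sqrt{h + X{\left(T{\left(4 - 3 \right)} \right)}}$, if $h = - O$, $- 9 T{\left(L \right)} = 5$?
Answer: $\frac{\sqrt{207229}}{3} \approx 151.74$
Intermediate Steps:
$T{\left(L \right)} = - \frac{5}{9}$ ($T{\left(L \right)} = \left(- \frac{1}{9}\right) 5 = - \frac{5}{9}$)
$X{\left(m \right)} = m$ ($X{\left(m \right)} = 0 + m = m$)
$O = -23026$
$h = 23026$ ($h = \left(-1\right) \left(-23026\right) = 23026$)
$\sqrt{h + X{\left(T{\left(4 - 3 \right)} \right)}} = \sqrt{23026 - \frac{5}{9}} = \sqrt{\frac{207229}{9}} = \frac{\sqrt{207229}}{3}$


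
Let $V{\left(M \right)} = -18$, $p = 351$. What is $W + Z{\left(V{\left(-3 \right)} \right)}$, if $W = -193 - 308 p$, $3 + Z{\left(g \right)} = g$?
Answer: $-108322$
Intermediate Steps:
$Z{\left(g \right)} = -3 + g$
$W = -108301$ ($W = -193 - 108108 = -108301$)
$W + Z{\left(V{\left(-3 \right)} \right)} = -108301 - 21 = -108322$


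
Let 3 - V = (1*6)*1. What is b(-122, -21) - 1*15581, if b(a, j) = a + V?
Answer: -15706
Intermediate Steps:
V = -3 (V = 3 - 1*6 = 3 - 6 = -3)
b(a, j) = -3 + a (b(a, j) = a - 3 = -3 + a)
b(-122, -21) - 1*15581 = (-3 - 122) - 1*15581 = -125 - 15581 = -15706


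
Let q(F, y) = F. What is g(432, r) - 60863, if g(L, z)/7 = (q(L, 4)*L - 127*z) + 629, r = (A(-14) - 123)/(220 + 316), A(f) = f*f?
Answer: 669885791/536 ≈ 1.2498e+6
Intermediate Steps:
A(f) = f²
r = 73/536 (r = ((-14)² - 123)/(220 + 316) = (196 - 123)/536 = 73*(1/536) = 73/536 ≈ 0.13619)
g(L, z) = 4403 - 889*z + 7*L² (g(L, z) = 7*((L*L - 127*z) + 629) = 7*((L² - 127*z) + 629) = 7*(629 + L² - 127*z) = 4403 - 889*z + 7*L²)
g(432, r) - 60863 = (4403 - 889*73/536 + 7*432²) - 60863 = (4403 - 64897/536 + 7*186624) - 60863 = (4403 - 64897/536 + 1306368) - 60863 = 702508359/536 - 60863 = 669885791/536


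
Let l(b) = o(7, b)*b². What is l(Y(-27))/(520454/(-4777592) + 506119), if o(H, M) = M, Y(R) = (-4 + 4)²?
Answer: 0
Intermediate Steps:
Y(R) = 0 (Y(R) = 0² = 0)
l(b) = b³ (l(b) = b*b² = b³)
l(Y(-27))/(520454/(-4777592) + 506119) = 0³/(520454/(-4777592) + 506119) = 0/(520454*(-1/4777592) + 506119) = 0/(-260227/2388796 + 506119) = 0/(1209014782497/2388796) = 0*(2388796/1209014782497) = 0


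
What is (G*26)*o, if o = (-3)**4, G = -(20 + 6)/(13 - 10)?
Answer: -18252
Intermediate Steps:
G = -26/3 ≈ -8.6667
o = 81
(G*26)*o = -26/3*26*81 = -676/3*81 = -18252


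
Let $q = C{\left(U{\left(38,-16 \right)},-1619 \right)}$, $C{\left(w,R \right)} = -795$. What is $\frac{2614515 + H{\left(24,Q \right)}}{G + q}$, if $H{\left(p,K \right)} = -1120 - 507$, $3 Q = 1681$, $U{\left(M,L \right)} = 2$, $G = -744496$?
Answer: $- \frac{2612888}{745291} \approx -3.5059$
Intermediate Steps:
$Q = \frac{1681}{3}$ ($Q = \frac{1}{3} \cdot 1681 = \frac{1681}{3} \approx 560.33$)
$q = -795$
$H{\left(p,K \right)} = -1627$ ($H{\left(p,K \right)} = -1120 - 507 = -1627$)
$\frac{2614515 + H{\left(24,Q \right)}}{G + q} = \frac{2614515 - 1627}{-744496 - 795} = \frac{2612888}{-745291} = 2612888 \left(- \frac{1}{745291}\right) = - \frac{2612888}{745291}$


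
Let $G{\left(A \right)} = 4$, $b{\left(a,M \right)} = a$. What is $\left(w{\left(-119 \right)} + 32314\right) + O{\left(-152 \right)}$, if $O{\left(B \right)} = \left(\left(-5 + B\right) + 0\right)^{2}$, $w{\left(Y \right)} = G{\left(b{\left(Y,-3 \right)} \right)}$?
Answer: $56967$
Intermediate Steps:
$w{\left(Y \right)} = 4$
$O{\left(B \right)} = \left(-5 + B\right)^{2}$
$\left(w{\left(-119 \right)} + 32314\right) + O{\left(-152 \right)} = \left(4 + 32314\right) + \left(-5 - 152\right)^{2} = 32318 + \left(-157\right)^{2} = 32318 + 24649 = 56967$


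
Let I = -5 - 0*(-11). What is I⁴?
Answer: 625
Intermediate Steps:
I = -5 (I = -5 - 1*0 = -5 + 0 = -5)
I⁴ = (-5)⁴ = 625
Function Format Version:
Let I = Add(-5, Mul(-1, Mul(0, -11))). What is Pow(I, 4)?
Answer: 625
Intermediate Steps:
I = -5 (I = Add(-5, Mul(-1, 0)) = Add(-5, 0) = -5)
Pow(I, 4) = Pow(-5, 4) = 625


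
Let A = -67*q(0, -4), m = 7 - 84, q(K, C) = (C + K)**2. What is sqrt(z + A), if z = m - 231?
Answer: 2*I*sqrt(345) ≈ 37.148*I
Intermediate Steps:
m = -77
A = -1072 (A = -67*(-4 + 0)**2 = -67*(-4)**2 = -67*16 = -1072)
z = -308 (z = -77 - 231 = -308)
sqrt(z + A) = sqrt(-308 - 1072) = sqrt(-1380) = 2*I*sqrt(345)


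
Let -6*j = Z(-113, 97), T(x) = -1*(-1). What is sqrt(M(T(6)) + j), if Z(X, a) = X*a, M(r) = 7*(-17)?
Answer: sqrt(61482)/6 ≈ 41.326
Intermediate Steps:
T(x) = 1
M(r) = -119
j = 10961/6 (j = -(-113)*97/6 = -1/6*(-10961) = 10961/6 ≈ 1826.8)
sqrt(M(T(6)) + j) = sqrt(-119 + 10961/6) = sqrt(10247/6) = sqrt(61482)/6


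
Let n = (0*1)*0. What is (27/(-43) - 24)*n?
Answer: 0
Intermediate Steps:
n = 0 (n = 0*0 = 0)
(27/(-43) - 24)*n = (27/(-43) - 24)*0 = (27*(-1/43) - 24)*0 = (-27/43 - 24)*0 = -1059/43*0 = 0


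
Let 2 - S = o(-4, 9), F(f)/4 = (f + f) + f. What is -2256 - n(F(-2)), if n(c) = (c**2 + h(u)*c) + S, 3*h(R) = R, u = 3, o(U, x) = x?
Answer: -2801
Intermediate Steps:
h(R) = R/3
F(f) = 12*f (F(f) = 4*((f + f) + f) = 4*(2*f + f) = 4*(3*f) = 12*f)
S = -7 (S = 2 - 1*9 = 2 - 9 = -7)
n(c) = -7 + c + c**2 (n(c) = (c**2 + ((1/3)*3)*c) - 7 = (c**2 + 1*c) - 7 = (c**2 + c) - 7 = (c + c**2) - 7 = -7 + c + c**2)
-2256 - n(F(-2)) = -2256 - (-7 + 12*(-2) + (12*(-2))**2) = -2256 - (-7 - 24 + (-24)**2) = -2256 - (-7 - 24 + 576) = -2256 - 1*545 = -2256 - 545 = -2801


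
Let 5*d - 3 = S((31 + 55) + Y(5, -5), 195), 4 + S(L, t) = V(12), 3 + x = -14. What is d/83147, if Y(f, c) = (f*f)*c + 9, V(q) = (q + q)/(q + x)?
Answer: -29/2078675 ≈ -1.3951e-5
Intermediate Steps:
x = -17 (x = -3 - 14 = -17)
V(q) = 2*q/(-17 + q) (V(q) = (q + q)/(q - 17) = (2*q)/(-17 + q) = 2*q/(-17 + q))
Y(f, c) = 9 + c*f² (Y(f, c) = f²*c + 9 = c*f² + 9 = 9 + c*f²)
S(L, t) = -44/5 (S(L, t) = -4 + 2*12/(-17 + 12) = -4 + 2*12/(-5) = -4 + 2*12*(-⅕) = -4 - 24/5 = -44/5)
d = -29/25 (d = ⅗ + (⅕)*(-44/5) = ⅗ - 44/25 = -29/25 ≈ -1.1600)
d/83147 = -29/25/83147 = -29/25*1/83147 = -29/2078675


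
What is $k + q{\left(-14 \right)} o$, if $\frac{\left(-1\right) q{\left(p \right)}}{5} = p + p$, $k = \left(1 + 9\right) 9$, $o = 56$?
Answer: $7930$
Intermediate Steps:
$k = 90$ ($k = 10 \cdot 9 = 90$)
$q{\left(p \right)} = - 10 p$ ($q{\left(p \right)} = - 5 \left(p + p\right) = - 5 \cdot 2 p = - 10 p$)
$k + q{\left(-14 \right)} o = 90 + \left(-10\right) \left(-14\right) 56 = 90 + 140 \cdot 56 = 90 + 7840 = 7930$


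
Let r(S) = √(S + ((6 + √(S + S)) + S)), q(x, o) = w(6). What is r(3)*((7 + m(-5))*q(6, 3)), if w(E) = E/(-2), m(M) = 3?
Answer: -30*√(12 + √6) ≈ -114.04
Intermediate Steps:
w(E) = -E/2 (w(E) = E*(-½) = -E/2)
q(x, o) = -3 (q(x, o) = -½*6 = -3)
r(S) = √(6 + 2*S + √2*√S) (r(S) = √(S + ((6 + √(2*S)) + S)) = √(S + ((6 + √2*√S) + S)) = √(S + (6 + S + √2*√S)) = √(6 + 2*S + √2*√S))
r(3)*((7 + m(-5))*q(6, 3)) = √(6 + 2*3 + √2*√3)*((7 + 3)*(-3)) = √(6 + 6 + √6)*(10*(-3)) = √(12 + √6)*(-30) = -30*√(12 + √6)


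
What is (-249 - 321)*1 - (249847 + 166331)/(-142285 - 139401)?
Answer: -80072421/140843 ≈ -568.52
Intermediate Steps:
(-249 - 321)*1 - (249847 + 166331)/(-142285 - 139401) = -570*1 - 416178/(-281686) = -570 - 416178*(-1)/281686 = -570 - 1*(-208089/140843) = -570 + 208089/140843 = -80072421/140843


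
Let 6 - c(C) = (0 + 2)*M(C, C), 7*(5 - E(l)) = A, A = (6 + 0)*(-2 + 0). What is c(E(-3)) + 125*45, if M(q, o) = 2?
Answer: 5627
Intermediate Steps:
A = -12 (A = 6*(-2) = -12)
E(l) = 47/7 (E(l) = 5 - ⅐*(-12) = 5 + 12/7 = 47/7)
c(C) = 2 (c(C) = 6 - (0 + 2)*2 = 6 - 2*2 = 6 - 1*4 = 6 - 4 = 2)
c(E(-3)) + 125*45 = 2 + 125*45 = 2 + 5625 = 5627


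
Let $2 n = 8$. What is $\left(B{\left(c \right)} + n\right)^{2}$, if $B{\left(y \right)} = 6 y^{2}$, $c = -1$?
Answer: $100$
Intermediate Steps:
$n = 4$ ($n = \frac{1}{2} \cdot 8 = 4$)
$\left(B{\left(c \right)} + n\right)^{2} = \left(6 \left(-1\right)^{2} + 4\right)^{2} = \left(6 \cdot 1 + 4\right)^{2} = \left(6 + 4\right)^{2} = 10^{2} = 100$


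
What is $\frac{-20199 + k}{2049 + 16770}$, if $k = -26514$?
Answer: $- \frac{15571}{6273} \approx -2.4822$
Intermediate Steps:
$\frac{-20199 + k}{2049 + 16770} = \frac{-20199 - 26514}{2049 + 16770} = - \frac{46713}{18819} = \left(-46713\right) \frac{1}{18819} = - \frac{15571}{6273}$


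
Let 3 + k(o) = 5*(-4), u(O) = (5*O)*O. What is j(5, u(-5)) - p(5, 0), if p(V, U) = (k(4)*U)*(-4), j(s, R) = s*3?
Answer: 15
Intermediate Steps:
u(O) = 5*O**2
j(s, R) = 3*s
k(o) = -23 (k(o) = -3 + 5*(-4) = -3 - 20 = -23)
p(V, U) = 92*U (p(V, U) = -23*U*(-4) = 92*U)
j(5, u(-5)) - p(5, 0) = 3*5 - 92*0 = 15 - 1*0 = 15 + 0 = 15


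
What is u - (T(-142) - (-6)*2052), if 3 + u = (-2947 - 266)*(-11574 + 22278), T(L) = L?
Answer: -34404125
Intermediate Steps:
u = -34391955 (u = -3 + (-2947 - 266)*(-11574 + 22278) = -3 - 3213*10704 = -3 - 34391952 = -34391955)
u - (T(-142) - (-6)*2052) = -34391955 - (-142 - (-6)*2052) = -34391955 - (-142 - 1*(-12312)) = -34391955 - (-142 + 12312) = -34391955 - 1*12170 = -34391955 - 12170 = -34404125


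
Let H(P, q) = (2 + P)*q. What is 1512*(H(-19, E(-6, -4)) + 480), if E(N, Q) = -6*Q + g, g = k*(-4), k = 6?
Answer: 725760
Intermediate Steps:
g = -24 (g = 6*(-4) = -24)
E(N, Q) = -24 - 6*Q (E(N, Q) = -6*Q - 24 = -24 - 6*Q)
H(P, q) = q*(2 + P)
1512*(H(-19, E(-6, -4)) + 480) = 1512*((-24 - 6*(-4))*(2 - 19) + 480) = 1512*((-24 + 24)*(-17) + 480) = 1512*(0*(-17) + 480) = 1512*(0 + 480) = 1512*480 = 725760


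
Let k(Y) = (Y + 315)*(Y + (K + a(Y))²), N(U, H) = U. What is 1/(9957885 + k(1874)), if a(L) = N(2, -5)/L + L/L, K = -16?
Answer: 877969/12776666626923 ≈ 6.8717e-8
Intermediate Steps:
a(L) = 1 + 2/L (a(L) = 2/L + L/L = 2/L + 1 = 1 + 2/L)
k(Y) = (315 + Y)*(Y + (-16 + (2 + Y)/Y)²) (k(Y) = (Y + 315)*(Y + (-16 + (2 + Y)/Y)²) = (315 + Y)*(Y + (-16 + (2 + Y)/Y)²))
1/(9957885 + k(1874)) = 1/(9957885 + (70815 + 1874² - 18896/1874 + 540*1874 + 1260/1874²)) = 1/(9957885 + (70815 + 3511876 - 18896*1/1874 + 1011960 + 1260*(1/3511876))) = 1/(9957885 + (70815 + 3511876 - 9448/937 + 1011960 + 315/877969)) = 1/(9957885 + 4033952291358/877969) = 1/(12776666626923/877969) = 877969/12776666626923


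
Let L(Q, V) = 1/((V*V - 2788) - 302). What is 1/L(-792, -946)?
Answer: 891826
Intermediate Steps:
L(Q, V) = 1/(-3090 + V**2) (L(Q, V) = 1/((V**2 - 2788) - 302) = 1/((-2788 + V**2) - 302) = 1/(-3090 + V**2))
1/L(-792, -946) = 1/(1/(-3090 + (-946)**2)) = 1/(1/(-3090 + 894916)) = 1/(1/891826) = 891826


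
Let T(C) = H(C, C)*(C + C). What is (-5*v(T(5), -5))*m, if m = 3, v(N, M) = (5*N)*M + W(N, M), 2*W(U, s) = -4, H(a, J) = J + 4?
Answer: 33780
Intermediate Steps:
H(a, J) = 4 + J
W(U, s) = -2 (W(U, s) = (½)*(-4) = -2)
T(C) = 2*C*(4 + C) (T(C) = (4 + C)*(C + C) = (4 + C)*(2*C) = 2*C*(4 + C))
v(N, M) = -2 + 5*M*N (v(N, M) = (5*N)*M - 2 = 5*M*N - 2 = -2 + 5*M*N)
(-5*v(T(5), -5))*m = -5*(-2 + 5*(-5)*(2*5*(4 + 5)))*3 = -5*(-2 + 5*(-5)*(2*5*9))*3 = -5*(-2 + 5*(-5)*90)*3 = -5*(-2 - 2250)*3 = -5*(-2252)*3 = 11260*3 = 33780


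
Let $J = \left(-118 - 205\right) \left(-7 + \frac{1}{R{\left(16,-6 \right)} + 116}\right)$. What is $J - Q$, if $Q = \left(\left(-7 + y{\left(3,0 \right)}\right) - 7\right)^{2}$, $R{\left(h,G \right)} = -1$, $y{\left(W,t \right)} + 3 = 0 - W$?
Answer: $\frac{213692}{115} \approx 1858.2$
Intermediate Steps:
$y{\left(W,t \right)} = -3 - W$ ($y{\left(W,t \right)} = -3 + \left(0 - W\right) = -3 - W$)
$Q = 400$ ($Q = \left(\left(-7 - 6\right) - 7\right)^{2} = \left(-13 - 7\right)^{2} = \left(-20\right)^{2} = 400$)
$J = \frac{259692}{115}$ ($J = \left(-118 - 205\right) \left(-7 + \frac{1}{-1 + 116}\right) = - 323 \left(-7 + \frac{1}{115}\right) = \left(-323\right) \left(- \frac{804}{115}\right) = \frac{259692}{115} \approx 2258.2$)
$J - Q = \frac{259692}{115} - 400 = \frac{213692}{115}$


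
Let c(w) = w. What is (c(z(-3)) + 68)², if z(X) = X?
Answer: 4225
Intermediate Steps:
(c(z(-3)) + 68)² = (-3 + 68)² = 65² = 4225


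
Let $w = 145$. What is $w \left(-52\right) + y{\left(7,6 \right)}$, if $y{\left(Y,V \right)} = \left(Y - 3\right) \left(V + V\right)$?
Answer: $-7492$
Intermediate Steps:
$y{\left(Y,V \right)} = 2 V \left(-3 + Y\right)$ ($y{\left(Y,V \right)} = \left(-3 + Y\right) 2 V = 2 V \left(-3 + Y\right)$)
$w \left(-52\right) + y{\left(7,6 \right)} = 145 \left(-52\right) + 2 \cdot 6 \left(-3 + 7\right) = -7540 + 2 \cdot 6 \cdot 4 = -7540 + 48 = -7492$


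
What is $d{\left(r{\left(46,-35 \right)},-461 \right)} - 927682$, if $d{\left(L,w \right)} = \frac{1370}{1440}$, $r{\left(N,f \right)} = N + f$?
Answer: $- \frac{133586071}{144} \approx -9.2768 \cdot 10^{5}$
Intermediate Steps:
$d{\left(L,w \right)} = \frac{137}{144}$ ($d{\left(L,w \right)} = 1370 \cdot \frac{1}{1440} = \frac{137}{144}$)
$d{\left(r{\left(46,-35 \right)},-461 \right)} - 927682 = \frac{137}{144} - 927682 = - \frac{133586071}{144}$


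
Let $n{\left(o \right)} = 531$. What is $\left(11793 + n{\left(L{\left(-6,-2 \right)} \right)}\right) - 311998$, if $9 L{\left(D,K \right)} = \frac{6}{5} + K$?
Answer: $-299674$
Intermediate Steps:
$L{\left(D,K \right)} = \frac{2}{15} + \frac{K}{9}$ ($L{\left(D,K \right)} = \frac{\frac{6}{5} + K}{9} = \frac{2}{15} + \frac{K}{9}$)
$\left(11793 + n{\left(L{\left(-6,-2 \right)} \right)}\right) - 311998 = \left(11793 + 531\right) - 311998 = 12324 - 311998 = -299674$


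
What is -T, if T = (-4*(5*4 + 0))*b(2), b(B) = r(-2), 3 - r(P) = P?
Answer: 400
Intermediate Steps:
r(P) = 3 - P
b(B) = 5 (b(B) = 3 - 1*(-2) = 3 + 2 = 5)
T = -400 (T = -4*(5*4 + 0)*5 = -4*(20 + 0)*5 = -4*20*5 = -80*5 = -400)
-T = -1*(-400) = 400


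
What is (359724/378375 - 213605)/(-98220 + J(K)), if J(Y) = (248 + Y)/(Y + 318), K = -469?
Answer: 4068062418267/1870559748875 ≈ 2.1748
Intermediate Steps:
J(Y) = (248 + Y)/(318 + Y)
(359724/378375 - 213605)/(-98220 + J(K)) = (359724/378375 - 213605)/(-98220 + (248 - 469)/(318 - 469)) = (359724*(1/378375) - 213605)/(-98220 - 221/(-151)) = (119908/126125 - 213605)/(-98220 - 1/151*(-221)) = -26940810717/(126125*(-98220 + 221/151)) = -26940810717/(126125*(-14830999/151)) = -26940810717/126125*(-151/14830999) = 4068062418267/1870559748875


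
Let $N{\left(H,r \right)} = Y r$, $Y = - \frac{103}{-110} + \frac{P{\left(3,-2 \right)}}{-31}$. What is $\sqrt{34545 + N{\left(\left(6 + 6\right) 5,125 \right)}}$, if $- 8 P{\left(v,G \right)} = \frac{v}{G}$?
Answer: $\frac{\sqrt{64487190295}}{1364} \approx 186.18$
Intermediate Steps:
$P{\left(v,G \right)} = - \frac{v}{8 G}$ ($P{\left(v,G \right)} = - \frac{v \frac{1}{G}}{8} = - \frac{v}{8 G}$)
$Y = \frac{25379}{27280}$ ($Y = - \frac{103}{-110} + \frac{\left(- \frac{1}{8}\right) 3 \frac{1}{-2}}{-31} = \left(-103\right) \left(- \frac{1}{110}\right) + \left(- \frac{1}{8}\right) 3 \left(- \frac{1}{2}\right) \left(- \frac{1}{31}\right) = \frac{103}{110} + \frac{3}{16} \left(- \frac{1}{31}\right) = \frac{103}{110} - \frac{3}{496} = \frac{25379}{27280} \approx 0.93032$)
$N{\left(H,r \right)} = \frac{25379 r}{27280}$
$\sqrt{34545 + N{\left(\left(6 + 6\right) 5,125 \right)}} = \sqrt{34545 + \frac{25379}{27280} \cdot 125} = \sqrt{34545 + \frac{634475}{5456}} = \sqrt{\frac{189111995}{5456}} = \frac{\sqrt{64487190295}}{1364}$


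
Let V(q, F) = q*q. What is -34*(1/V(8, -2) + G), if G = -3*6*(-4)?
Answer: -78353/32 ≈ -2448.5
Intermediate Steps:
V(q, F) = q**2
G = 72 (G = -18*(-4) = 72)
-34*(1/V(8, -2) + G) = -34*(1/(8**2) + 72) = -34*(1/64 + 72) = -34*4609/64 = -78353/32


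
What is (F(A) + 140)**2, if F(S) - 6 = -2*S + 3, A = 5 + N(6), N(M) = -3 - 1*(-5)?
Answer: 18225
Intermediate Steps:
N(M) = 2 (N(M) = -3 + 5 = 2)
A = 7 (A = 5 + 2 = 7)
F(S) = 9 - 2*S (F(S) = 6 + (-2*S + 3) = 6 + (3 - 2*S) = 9 - 2*S)
(F(A) + 140)**2 = ((9 - 2*7) + 140)**2 = ((9 - 14) + 140)**2 = (-5 + 140)**2 = 135**2 = 18225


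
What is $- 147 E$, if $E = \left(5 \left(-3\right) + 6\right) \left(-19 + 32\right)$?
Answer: $17199$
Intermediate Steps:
$E = -117$ ($E = \left(-15 + 6\right) 13 = \left(-9\right) 13 = -117$)
$- 147 E = \left(-147\right) \left(-117\right) = 17199$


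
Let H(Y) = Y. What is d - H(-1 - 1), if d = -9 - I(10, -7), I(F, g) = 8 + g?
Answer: -8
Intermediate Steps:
d = -10 (d = -9 - (8 - 7) = -9 - 1*1 = -9 - 1 = -10)
d - H(-1 - 1) = -10 - (-1 - 1) = -10 - 1*(-2) = -10 + 2 = -8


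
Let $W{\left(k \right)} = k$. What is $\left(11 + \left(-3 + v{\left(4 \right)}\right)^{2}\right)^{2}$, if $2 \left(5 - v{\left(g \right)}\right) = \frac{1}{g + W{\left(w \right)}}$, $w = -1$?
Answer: $\frac{267289}{1296} \approx 206.24$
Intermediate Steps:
$v{\left(g \right)} = 5 - \frac{1}{2 \left(-1 + g\right)}$ ($v{\left(g \right)} = 5 - \frac{1}{2 \left(g - 1\right)} = 5 - \frac{1}{2 \left(-1 + g\right)}$)
$\left(11 + \left(-3 + v{\left(4 \right)}\right)^{2}\right)^{2} = \left(11 + \left(-3 + \frac{-11 + 10 \cdot 4}{2 \left(-1 + 4\right)}\right)^{2}\right)^{2} = \left(11 + \left(-3 + \frac{-11 + 40}{2 \cdot 3}\right)^{2}\right)^{2} = \left(11 + \left(-3 + \frac{1}{2} \cdot \frac{1}{3} \cdot 29\right)^{2}\right)^{2} = \left(11 + \left(-3 + \frac{29}{6}\right)^{2}\right)^{2} = \left(11 + \left(\frac{11}{6}\right)^{2}\right)^{2} = \left(11 + \frac{121}{36}\right)^{2} = \left(\frac{517}{36}\right)^{2} = \frac{267289}{1296}$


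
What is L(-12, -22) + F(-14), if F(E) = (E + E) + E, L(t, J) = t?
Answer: -54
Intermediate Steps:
F(E) = 3*E (F(E) = 2*E + E = 3*E)
L(-12, -22) + F(-14) = -12 + 3*(-14) = -12 - 42 = -54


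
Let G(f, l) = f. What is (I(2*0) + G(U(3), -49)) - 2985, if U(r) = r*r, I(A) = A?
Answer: -2976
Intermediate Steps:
U(r) = r²
(I(2*0) + G(U(3), -49)) - 2985 = (2*0 + 3²) - 2985 = (0 + 9) - 2985 = 9 - 2985 = -2976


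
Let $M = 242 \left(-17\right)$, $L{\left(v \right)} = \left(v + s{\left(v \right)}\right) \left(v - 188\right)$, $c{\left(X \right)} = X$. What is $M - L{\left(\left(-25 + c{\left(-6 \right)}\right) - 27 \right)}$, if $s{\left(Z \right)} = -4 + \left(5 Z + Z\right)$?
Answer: $-104974$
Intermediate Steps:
$s{\left(Z \right)} = -4 + 6 Z$
$L{\left(v \right)} = \left(-188 + v\right) \left(-4 + 7 v\right)$ ($L{\left(v \right)} = \left(v + \left(-4 + 6 v\right)\right) \left(v - 188\right) = \left(-4 + 7 v\right) \left(-188 + v\right) = \left(-188 + v\right) \left(-4 + 7 v\right)$)
$M = -4114$
$M - L{\left(\left(-25 + c{\left(-6 \right)}\right) - 27 \right)} = -4114 - \left(752 - 1320 \left(\left(-25 - 6\right) - 27\right) + 7 \left(\left(-25 - 6\right) - 27\right)^{2}\right) = -4114 - \left(752 - 1320 \left(-31 - 27\right) + 7 \left(-31 - 27\right)^{2}\right) = -4114 - \left(752 - -76560 + 7 \left(-58\right)^{2}\right) = -4114 - \left(752 + 76560 + 7 \cdot 3364\right) = -4114 - \left(752 + 76560 + 23548\right) = -4114 - 100860 = -104974$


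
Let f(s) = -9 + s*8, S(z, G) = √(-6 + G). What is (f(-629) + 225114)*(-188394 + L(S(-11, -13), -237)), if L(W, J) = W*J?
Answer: -41460432762 - 52157301*I*√19 ≈ -4.146e+10 - 2.2735e+8*I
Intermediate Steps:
f(s) = -9 + 8*s
L(W, J) = J*W
(f(-629) + 225114)*(-188394 + L(S(-11, -13), -237)) = ((-9 + 8*(-629)) + 225114)*(-188394 - 237*√(-6 - 13)) = ((-9 - 5032) + 225114)*(-188394 - 237*I*√19) = (-5041 + 225114)*(-188394 - 237*I*√19) = 220073*(-188394 - 237*I*√19) = -41460432762 - 52157301*I*√19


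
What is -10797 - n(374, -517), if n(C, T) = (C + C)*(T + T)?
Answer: 762635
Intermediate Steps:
n(C, T) = 4*C*T (n(C, T) = (2*C)*(2*T) = 4*C*T)
-10797 - n(374, -517) = -10797 - 4*374*(-517) = -10797 - 1*(-773432) = -10797 + 773432 = 762635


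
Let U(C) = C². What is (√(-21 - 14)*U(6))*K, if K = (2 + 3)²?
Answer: 900*I*√35 ≈ 5324.5*I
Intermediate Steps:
K = 25 (K = 5² = 25)
(√(-21 - 14)*U(6))*K = (√(-21 - 14)*6²)*25 = (√(-35)*36)*25 = ((I*√35)*36)*25 = (36*I*√35)*25 = 900*I*√35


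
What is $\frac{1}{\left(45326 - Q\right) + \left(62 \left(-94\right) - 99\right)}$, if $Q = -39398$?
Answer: $\frac{1}{78797} \approx 1.2691 \cdot 10^{-5}$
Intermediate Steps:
$\frac{1}{\left(45326 - Q\right) + \left(62 \left(-94\right) - 99\right)} = \frac{1}{\left(45326 - -39398\right) + \left(62 \left(-94\right) - 99\right)} = \frac{1}{\left(45326 + 39398\right) - 5927} = \frac{1}{84724 - 5927} = \frac{1}{78797}$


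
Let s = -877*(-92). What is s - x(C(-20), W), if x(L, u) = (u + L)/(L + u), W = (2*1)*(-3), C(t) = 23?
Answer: 80683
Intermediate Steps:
W = -6 (W = 2*(-3) = -6)
x(L, u) = 1 (x(L, u) = (L + u)/(L + u) = 1)
s = 80684
s - x(C(-20), W) = 80684 - 1*1 = 80684 - 1 = 80683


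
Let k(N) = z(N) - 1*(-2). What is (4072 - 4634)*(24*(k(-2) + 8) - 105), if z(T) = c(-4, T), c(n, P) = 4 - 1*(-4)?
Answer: -183774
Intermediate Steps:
c(n, P) = 8 (c(n, P) = 4 + 4 = 8)
z(T) = 8
k(N) = 10 (k(N) = 8 - 1*(-2) = 8 + 2 = 10)
(4072 - 4634)*(24*(k(-2) + 8) - 105) = (4072 - 4634)*(24*(10 + 8) - 105) = -562*(24*18 - 105) = -562*(432 - 105) = -562*327 = -183774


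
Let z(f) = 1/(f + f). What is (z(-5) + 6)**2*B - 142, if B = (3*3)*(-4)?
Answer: -34879/25 ≈ -1395.2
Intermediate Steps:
z(f) = 1/(2*f)
B = -36 (B = 9*(-4) = -36)
(z(-5) + 6)**2*B - 142 = ((1/2)/(-5) + 6)**2*(-36) - 142 = ((1/2)*(-1/5) + 6)**2*(-36) - 142 = (-1/10 + 6)**2*(-36) - 142 = (59/10)**2*(-36) - 142 = (3481/100)*(-36) - 142 = -31329/25 - 142 = -34879/25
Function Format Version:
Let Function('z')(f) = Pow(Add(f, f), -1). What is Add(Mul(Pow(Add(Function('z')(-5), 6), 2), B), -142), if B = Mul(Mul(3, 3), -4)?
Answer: Rational(-34879, 25) ≈ -1395.2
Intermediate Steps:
Function('z')(f) = Mul(Rational(1, 2), Pow(f, -1)) (Function('z')(f) = Pow(Mul(2, f), -1) = Mul(Rational(1, 2), Pow(f, -1)))
B = -36 (B = Mul(9, -4) = -36)
Add(Mul(Pow(Add(Function('z')(-5), 6), 2), B), -142) = Add(Mul(Pow(Add(Mul(Rational(1, 2), Pow(-5, -1)), 6), 2), -36), -142) = Add(Mul(Pow(Add(Mul(Rational(1, 2), Rational(-1, 5)), 6), 2), -36), -142) = Add(Mul(Pow(Add(Rational(-1, 10), 6), 2), -36), -142) = Add(Mul(Pow(Rational(59, 10), 2), -36), -142) = Add(Mul(Rational(3481, 100), -36), -142) = Add(Rational(-31329, 25), -142) = Rational(-34879, 25)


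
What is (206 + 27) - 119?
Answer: 114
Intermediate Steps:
(206 + 27) - 119 = 233 - 119 = 114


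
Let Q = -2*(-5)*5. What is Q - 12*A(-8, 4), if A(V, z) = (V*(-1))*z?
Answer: -334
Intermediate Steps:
A(V, z) = -V*z (A(V, z) = (-V)*z = -V*z)
Q = 50 (Q = 10*5 = 50)
Q - 12*A(-8, 4) = 50 - (-12)*(-8)*4 = 50 - 12*32 = 50 - 384 = -334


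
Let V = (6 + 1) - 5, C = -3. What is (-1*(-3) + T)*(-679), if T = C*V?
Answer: 2037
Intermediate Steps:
V = 2 (V = 7 - 5 = 2)
T = -6 (T = -3*2 = -6)
(-1*(-3) + T)*(-679) = (-1*(-3) - 6)*(-679) = (3 - 6)*(-679) = -3*(-679) = 2037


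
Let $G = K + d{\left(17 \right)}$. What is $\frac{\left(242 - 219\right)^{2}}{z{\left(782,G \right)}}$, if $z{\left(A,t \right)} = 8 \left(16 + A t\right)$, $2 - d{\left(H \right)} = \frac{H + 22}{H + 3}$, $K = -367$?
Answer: $- \frac{2645}{11477556} \approx -0.00023045$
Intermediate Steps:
$d{\left(H \right)} = 2 - \frac{22 + H}{3 + H}$ ($d{\left(H \right)} = 2 - \frac{H + 22}{H + 3} = 2 - \frac{22 + H}{3 + H}$)
$G = - \frac{7339}{20}$ ($G = -367 + \frac{-16 + 17}{3 + 17} = -367 + \frac{1}{20} \cdot 1 = -367 + \frac{1}{20} = - \frac{7339}{20} \approx -366.95$)
$z{\left(A,t \right)} = 128 + 8 A t$
$\frac{\left(242 - 219\right)^{2}}{z{\left(782,G \right)}} = \frac{\left(242 - 219\right)^{2}}{128 + 8 \cdot 782 \left(- \frac{7339}{20}\right)} = \frac{23^{2}}{128 - \frac{11478196}{5}} = \frac{529}{- \frac{11477556}{5}} = 529 \left(- \frac{5}{11477556}\right) = - \frac{2645}{11477556}$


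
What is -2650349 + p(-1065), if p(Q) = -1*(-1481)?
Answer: -2648868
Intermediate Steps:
p(Q) = 1481
-2650349 + p(-1065) = -2650349 + 1481 = -2648868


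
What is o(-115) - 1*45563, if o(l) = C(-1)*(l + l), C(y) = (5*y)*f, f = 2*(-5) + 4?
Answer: -52463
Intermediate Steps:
f = -6 (f = -10 + 4 = -6)
C(y) = -30*y (C(y) = (5*y)*(-6) = -30*y)
o(l) = 60*l (o(l) = (-30*(-1))*(l + l) = 30*(2*l) = 60*l)
o(-115) - 1*45563 = 60*(-115) - 1*45563 = -6900 - 45563 = -52463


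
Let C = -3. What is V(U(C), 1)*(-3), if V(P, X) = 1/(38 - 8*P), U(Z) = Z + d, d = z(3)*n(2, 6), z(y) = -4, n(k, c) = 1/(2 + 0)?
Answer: -1/26 ≈ -0.038462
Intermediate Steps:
n(k, c) = ½ (n(k, c) = 1/2 = ½)
d = -2 (d = -4*½ = -2)
U(Z) = -2 + Z (U(Z) = Z - 2 = -2 + Z)
V(U(C), 1)*(-3) = -1/(-38 + 8*(-2 - 3))*(-3) = -1/(-38 + 8*(-5))*(-3) = -1/(-38 - 40)*(-3) = -1/(-78)*(-3) = -1*(-1/78)*(-3) = (1/78)*(-3) = -1/26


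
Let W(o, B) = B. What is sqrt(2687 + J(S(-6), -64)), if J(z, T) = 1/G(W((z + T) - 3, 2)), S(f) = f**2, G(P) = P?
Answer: 5*sqrt(430)/2 ≈ 51.841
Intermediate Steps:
J(z, T) = 1/2
sqrt(2687 + J(S(-6), -64)) = sqrt(2687 + 1/2) = sqrt(5375/2) = 5*sqrt(430)/2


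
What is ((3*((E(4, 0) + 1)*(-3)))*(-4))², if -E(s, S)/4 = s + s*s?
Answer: 8088336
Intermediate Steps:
E(s, S) = -4*s - 4*s² (E(s, S) = -4*(s + s*s) = -4*(s + s²) = -4*s - 4*s²)
((3*((E(4, 0) + 1)*(-3)))*(-4))² = ((3*((-4*4*(1 + 4) + 1)*(-3)))*(-4))² = ((3*((-4*4*5 + 1)*(-3)))*(-4))² = ((3*((-80 + 1)*(-3)))*(-4))² = ((3*(-79*(-3)))*(-4))² = ((3*237)*(-4))² = (711*(-4))² = (-2844)² = 8088336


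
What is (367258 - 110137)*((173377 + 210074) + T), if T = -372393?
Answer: 2843244018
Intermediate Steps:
(367258 - 110137)*((173377 + 210074) + T) = (367258 - 110137)*((173377 + 210074) - 372393) = 257121*(383451 - 372393) = 257121*11058 = 2843244018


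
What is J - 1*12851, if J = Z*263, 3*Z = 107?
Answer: -10412/3 ≈ -3470.7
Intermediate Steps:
Z = 107/3 (Z = (1/3)*107 = 107/3 ≈ 35.667)
J = 28141/3 (J = (107/3)*263 = 28141/3 ≈ 9380.3)
J - 1*12851 = 28141/3 - 1*12851 = 28141/3 - 12851 = -10412/3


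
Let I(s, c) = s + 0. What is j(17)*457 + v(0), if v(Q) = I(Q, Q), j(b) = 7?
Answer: 3199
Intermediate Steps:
I(s, c) = s
v(Q) = Q
j(17)*457 + v(0) = 7*457 + 0 = 3199 + 0 = 3199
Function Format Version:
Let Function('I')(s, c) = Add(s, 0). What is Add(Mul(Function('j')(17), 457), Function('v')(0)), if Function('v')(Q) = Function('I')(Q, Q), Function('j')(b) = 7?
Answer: 3199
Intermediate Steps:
Function('I')(s, c) = s
Function('v')(Q) = Q
Add(Mul(Function('j')(17), 457), Function('v')(0)) = Add(Mul(7, 457), 0) = Add(3199, 0) = 3199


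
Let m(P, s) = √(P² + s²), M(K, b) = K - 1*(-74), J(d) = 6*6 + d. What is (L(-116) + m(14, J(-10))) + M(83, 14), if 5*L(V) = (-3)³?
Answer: 758/5 + 2*√218 ≈ 181.13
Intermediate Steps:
L(V) = -27/5 (L(V) = (⅕)*(-3)³ = (⅕)*(-27) = -27/5)
J(d) = 36 + d
M(K, b) = 74 + K (M(K, b) = K + 74 = 74 + K)
(L(-116) + m(14, J(-10))) + M(83, 14) = (-27/5 + √(14² + (36 - 10)²)) + (74 + 83) = (-27/5 + √(196 + 26²)) + 157 = (-27/5 + √(196 + 676)) + 157 = (-27/5 + √872) + 157 = (-27/5 + 2*√218) + 157 = 758/5 + 2*√218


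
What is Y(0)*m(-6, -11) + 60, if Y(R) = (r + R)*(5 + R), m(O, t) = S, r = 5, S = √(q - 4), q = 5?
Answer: 85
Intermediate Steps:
S = 1 (S = √(5 - 4) = √1 = 1)
m(O, t) = 1
Y(R) = (5 + R)² (Y(R) = (5 + R)*(5 + R) = (5 + R)²)
Y(0)*m(-6, -11) + 60 = (25 + 0² + 10*0)*1 + 60 = (25 + 0 + 0)*1 + 60 = 25*1 + 60 = 25 + 60 = 85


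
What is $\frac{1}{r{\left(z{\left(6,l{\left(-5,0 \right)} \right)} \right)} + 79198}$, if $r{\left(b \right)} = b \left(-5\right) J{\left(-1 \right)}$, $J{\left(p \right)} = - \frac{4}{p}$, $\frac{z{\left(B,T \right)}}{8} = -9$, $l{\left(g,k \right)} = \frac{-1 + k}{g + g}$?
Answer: $\frac{1}{80638} \approx 1.2401 \cdot 10^{-5}$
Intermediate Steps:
$l{\left(g,k \right)} = \frac{-1 + k}{2 g}$
$z{\left(B,T \right)} = -72$ ($z{\left(B,T \right)} = 8 \left(-9\right) = -72$)
$r{\left(b \right)} = - 20 b$ ($r{\left(b \right)} = b \left(-5\right) \left(- \frac{4}{-1}\right) = - 5 b \left(\left(-4\right) \left(-1\right)\right) = - 5 b 4 = - 20 b$)
$\frac{1}{r{\left(z{\left(6,l{\left(-5,0 \right)} \right)} \right)} + 79198} = \frac{1}{\left(-20\right) \left(-72\right) + 79198} = \frac{1}{1440 + 79198} = \frac{1}{80638}$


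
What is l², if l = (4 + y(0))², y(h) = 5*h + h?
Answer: 256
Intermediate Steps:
y(h) = 6*h
l = 16 (l = (4 + 6*0)² = (4 + 0)² = 4² = 16)
l² = 16² = 256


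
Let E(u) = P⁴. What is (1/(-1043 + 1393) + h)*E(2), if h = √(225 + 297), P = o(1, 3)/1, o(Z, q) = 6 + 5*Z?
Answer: 14641/350 + 43923*√58 ≈ 3.3455e+5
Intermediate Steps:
P = 11 (P = (6 + 5*1)/1 = (6 + 5)*1 = 11*1 = 11)
h = 3*√58 (h = √522 = 3*√58 ≈ 22.847)
E(u) = 14641 (E(u) = 11⁴ = 14641)
(1/(-1043 + 1393) + h)*E(2) = (1/(-1043 + 1393) + 3*√58)*14641 = (1/350 + 3*√58)*14641 = 14641/350 + 43923*√58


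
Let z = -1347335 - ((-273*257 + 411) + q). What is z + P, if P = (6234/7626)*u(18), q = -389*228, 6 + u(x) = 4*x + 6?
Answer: -1511008195/1271 ≈ -1.1888e+6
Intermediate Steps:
u(x) = 4*x (u(x) = -6 + (4*x + 6) = -6 + (6 + 4*x) = 4*x)
q = -88692
z = -1188893 (z = -1347335 - ((-273*257 + 411) - 88692) = -1347335 - ((-70161 + 411) - 88692) = -1347335 - (-69750 - 88692) = -1347335 - 1*(-158442) = -1347335 + 158442 = -1188893)
P = 74808/1271 (P = (6234/7626)*(4*18) = (6234*(1/7626))*72 = (1039/1271)*72 = 74808/1271 ≈ 58.858)
z + P = -1188893 + 74808/1271 = -1511008195/1271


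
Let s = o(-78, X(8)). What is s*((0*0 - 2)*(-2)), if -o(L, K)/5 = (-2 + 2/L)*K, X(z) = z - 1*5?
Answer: 1580/13 ≈ 121.54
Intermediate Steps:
X(z) = -5 + z (X(z) = z - 5 = -5 + z)
o(L, K) = -5*K*(-2 + 2/L) (o(L, K) = -5*(-2 + 2/L)*K = -5*K*(-2 + 2/L))
s = 395/13 (s = 10*(-5 + 8)*(-1 - 78)/(-78) = 10*3*(-1/78)*(-79) = 395/13 ≈ 30.385)
s*((0*0 - 2)*(-2)) = 395*((0*0 - 2)*(-2))/13 = 395*((0 - 2)*(-2))/13 = 395*(-2*(-2))/13 = (395/13)*4 = 1580/13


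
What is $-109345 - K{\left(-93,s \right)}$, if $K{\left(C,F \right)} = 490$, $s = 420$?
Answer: $-109835$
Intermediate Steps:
$-109345 - K{\left(-93,s \right)} = -109345 - 490 = -109835$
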